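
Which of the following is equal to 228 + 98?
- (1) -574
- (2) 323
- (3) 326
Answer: 3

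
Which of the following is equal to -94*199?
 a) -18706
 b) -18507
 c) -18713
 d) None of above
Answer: a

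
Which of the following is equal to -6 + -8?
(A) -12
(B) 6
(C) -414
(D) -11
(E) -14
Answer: E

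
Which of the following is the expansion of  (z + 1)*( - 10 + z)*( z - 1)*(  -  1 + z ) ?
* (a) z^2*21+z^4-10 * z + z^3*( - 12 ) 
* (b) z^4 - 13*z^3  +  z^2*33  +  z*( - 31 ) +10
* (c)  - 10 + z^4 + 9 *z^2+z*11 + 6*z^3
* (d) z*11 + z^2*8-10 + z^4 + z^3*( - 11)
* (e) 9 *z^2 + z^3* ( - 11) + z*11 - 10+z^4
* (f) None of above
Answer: e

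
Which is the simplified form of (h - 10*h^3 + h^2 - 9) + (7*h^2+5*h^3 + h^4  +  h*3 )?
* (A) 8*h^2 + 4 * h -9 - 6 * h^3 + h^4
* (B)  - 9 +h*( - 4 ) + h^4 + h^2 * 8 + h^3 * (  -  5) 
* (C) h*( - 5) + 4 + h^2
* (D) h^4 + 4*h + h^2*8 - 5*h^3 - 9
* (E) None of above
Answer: D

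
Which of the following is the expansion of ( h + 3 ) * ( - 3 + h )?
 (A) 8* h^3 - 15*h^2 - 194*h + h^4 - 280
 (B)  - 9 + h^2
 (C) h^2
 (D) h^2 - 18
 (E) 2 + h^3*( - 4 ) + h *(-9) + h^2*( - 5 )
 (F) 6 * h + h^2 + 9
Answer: B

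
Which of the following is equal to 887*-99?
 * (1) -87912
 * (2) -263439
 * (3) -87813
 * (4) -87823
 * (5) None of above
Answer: 3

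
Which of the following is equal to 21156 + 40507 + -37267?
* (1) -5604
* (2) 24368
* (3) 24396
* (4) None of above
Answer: 3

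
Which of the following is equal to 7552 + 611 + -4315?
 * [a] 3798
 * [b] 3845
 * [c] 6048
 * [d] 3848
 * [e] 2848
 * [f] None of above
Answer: d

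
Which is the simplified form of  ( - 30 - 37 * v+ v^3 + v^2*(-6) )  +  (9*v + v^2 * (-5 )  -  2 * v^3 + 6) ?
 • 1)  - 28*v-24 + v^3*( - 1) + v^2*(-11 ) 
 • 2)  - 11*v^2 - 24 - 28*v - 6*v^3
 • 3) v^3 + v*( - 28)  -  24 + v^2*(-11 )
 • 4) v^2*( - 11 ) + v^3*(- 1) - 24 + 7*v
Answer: 1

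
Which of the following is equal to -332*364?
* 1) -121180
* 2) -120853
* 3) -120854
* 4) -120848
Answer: 4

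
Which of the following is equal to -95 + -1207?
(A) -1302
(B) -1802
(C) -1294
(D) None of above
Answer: A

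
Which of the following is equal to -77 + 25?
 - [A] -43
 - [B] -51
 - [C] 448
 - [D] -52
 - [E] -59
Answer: D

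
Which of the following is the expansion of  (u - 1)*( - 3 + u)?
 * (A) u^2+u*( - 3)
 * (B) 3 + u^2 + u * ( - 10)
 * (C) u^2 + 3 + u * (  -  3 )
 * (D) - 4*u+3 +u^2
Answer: D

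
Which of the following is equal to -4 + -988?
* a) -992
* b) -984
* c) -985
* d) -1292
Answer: a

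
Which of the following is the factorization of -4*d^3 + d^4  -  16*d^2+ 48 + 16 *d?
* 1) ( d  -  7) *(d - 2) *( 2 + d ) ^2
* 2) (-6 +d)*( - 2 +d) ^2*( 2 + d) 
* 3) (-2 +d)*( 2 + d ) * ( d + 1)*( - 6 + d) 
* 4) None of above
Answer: 4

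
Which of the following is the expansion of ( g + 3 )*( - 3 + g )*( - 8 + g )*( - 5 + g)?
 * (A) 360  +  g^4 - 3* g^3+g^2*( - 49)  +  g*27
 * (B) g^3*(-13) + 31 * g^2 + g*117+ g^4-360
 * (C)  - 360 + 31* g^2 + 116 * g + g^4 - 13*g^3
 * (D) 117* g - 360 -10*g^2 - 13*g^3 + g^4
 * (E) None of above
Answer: B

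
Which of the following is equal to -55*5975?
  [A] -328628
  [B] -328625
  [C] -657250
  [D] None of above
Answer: B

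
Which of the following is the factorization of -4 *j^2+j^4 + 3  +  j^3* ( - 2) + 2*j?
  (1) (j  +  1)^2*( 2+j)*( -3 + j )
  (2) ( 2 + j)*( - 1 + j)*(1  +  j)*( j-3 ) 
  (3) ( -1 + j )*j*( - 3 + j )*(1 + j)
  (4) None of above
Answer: 4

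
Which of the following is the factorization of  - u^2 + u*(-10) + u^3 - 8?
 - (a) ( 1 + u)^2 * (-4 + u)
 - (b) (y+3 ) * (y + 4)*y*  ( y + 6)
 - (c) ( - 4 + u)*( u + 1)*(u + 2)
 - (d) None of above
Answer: c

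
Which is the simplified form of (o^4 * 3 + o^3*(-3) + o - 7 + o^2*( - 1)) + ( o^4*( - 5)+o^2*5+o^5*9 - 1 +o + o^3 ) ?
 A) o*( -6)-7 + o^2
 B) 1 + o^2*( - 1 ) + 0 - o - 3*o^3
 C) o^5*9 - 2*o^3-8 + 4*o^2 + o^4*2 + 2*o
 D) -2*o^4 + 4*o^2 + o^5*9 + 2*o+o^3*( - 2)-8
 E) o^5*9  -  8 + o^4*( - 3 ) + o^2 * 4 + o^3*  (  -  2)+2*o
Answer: D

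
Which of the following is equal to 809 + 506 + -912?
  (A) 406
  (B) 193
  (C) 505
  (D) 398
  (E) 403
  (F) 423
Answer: E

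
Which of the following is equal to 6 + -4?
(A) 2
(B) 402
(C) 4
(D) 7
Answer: A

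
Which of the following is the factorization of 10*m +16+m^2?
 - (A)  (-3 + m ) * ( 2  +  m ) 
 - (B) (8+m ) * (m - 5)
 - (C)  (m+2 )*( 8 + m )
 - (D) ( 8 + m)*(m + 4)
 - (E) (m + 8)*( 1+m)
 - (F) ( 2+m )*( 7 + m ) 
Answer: C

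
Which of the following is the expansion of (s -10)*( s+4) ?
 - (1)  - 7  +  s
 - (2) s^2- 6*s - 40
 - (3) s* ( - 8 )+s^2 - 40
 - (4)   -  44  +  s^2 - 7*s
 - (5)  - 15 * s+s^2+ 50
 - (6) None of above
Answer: 2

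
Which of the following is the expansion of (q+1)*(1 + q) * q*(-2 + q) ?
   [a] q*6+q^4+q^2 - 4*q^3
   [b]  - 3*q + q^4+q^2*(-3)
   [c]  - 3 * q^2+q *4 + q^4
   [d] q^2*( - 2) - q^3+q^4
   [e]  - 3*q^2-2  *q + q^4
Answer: e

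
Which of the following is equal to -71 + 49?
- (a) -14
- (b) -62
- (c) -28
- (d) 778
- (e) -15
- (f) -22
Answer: f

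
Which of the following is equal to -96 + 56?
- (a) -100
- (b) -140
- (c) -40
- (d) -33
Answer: c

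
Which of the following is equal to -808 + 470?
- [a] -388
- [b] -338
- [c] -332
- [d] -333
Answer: b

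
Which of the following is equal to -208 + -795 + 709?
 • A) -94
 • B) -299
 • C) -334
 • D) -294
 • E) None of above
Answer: D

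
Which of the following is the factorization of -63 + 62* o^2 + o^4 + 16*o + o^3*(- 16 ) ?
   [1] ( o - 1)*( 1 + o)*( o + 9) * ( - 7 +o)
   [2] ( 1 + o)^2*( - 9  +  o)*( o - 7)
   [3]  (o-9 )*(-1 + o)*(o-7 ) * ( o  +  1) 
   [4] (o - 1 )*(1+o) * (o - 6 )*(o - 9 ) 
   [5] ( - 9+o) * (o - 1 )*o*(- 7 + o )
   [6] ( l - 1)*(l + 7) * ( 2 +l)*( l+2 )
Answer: 3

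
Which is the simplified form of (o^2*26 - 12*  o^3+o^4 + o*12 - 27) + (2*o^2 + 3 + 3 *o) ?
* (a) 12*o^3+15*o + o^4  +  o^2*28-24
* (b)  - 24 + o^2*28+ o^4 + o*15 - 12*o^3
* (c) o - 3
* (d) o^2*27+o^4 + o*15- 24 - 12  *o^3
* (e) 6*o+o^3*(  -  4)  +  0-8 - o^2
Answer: b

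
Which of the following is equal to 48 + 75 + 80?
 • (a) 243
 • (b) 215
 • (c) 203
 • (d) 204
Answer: c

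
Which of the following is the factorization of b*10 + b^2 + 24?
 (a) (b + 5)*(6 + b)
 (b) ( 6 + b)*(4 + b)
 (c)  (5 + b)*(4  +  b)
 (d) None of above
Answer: b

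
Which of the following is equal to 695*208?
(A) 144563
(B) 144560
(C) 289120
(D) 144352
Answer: B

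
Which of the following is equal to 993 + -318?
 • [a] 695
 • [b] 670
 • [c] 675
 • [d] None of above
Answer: c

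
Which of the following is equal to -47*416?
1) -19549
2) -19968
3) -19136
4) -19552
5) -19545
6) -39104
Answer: 4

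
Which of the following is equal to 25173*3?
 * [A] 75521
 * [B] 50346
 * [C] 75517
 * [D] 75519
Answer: D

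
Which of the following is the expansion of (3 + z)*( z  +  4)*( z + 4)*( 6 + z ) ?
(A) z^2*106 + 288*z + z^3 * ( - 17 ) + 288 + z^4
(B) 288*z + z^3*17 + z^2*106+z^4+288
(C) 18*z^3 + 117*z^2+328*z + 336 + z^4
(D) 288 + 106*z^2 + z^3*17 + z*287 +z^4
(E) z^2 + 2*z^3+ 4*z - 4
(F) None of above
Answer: B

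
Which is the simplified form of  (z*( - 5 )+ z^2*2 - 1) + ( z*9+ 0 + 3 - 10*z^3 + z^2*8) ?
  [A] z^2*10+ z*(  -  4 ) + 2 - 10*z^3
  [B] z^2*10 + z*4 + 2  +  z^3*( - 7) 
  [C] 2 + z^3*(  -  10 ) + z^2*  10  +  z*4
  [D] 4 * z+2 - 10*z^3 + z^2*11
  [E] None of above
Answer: C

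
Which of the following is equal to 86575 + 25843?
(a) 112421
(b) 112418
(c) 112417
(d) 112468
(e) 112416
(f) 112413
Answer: b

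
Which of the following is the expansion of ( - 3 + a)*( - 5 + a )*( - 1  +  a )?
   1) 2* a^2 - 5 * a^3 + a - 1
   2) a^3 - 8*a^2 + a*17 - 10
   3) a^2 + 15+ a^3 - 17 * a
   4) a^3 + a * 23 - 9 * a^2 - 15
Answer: 4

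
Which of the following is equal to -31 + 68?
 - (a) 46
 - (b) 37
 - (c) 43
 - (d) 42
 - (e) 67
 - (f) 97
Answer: b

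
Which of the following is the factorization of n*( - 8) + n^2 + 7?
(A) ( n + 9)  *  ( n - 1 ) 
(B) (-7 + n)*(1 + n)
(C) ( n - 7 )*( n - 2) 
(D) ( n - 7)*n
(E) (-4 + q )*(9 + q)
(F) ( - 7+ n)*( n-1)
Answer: F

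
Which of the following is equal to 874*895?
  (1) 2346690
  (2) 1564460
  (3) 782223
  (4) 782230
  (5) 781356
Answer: 4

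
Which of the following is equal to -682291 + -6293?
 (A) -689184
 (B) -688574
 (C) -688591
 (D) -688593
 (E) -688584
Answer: E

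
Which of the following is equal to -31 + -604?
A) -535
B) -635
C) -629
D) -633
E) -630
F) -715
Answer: B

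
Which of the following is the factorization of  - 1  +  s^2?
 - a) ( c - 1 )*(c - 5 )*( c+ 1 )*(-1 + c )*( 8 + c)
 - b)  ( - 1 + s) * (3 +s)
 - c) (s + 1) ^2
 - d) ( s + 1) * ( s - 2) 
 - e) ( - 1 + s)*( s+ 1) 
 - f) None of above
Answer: e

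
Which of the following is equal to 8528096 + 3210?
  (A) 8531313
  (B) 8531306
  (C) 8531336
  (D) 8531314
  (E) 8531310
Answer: B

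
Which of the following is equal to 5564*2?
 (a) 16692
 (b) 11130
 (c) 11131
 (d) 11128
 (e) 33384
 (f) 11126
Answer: d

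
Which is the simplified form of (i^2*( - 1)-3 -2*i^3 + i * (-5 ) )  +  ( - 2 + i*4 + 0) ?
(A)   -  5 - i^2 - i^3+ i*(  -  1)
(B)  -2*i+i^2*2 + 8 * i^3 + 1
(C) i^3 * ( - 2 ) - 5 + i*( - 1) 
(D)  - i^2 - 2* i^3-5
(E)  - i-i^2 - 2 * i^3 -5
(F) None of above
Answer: E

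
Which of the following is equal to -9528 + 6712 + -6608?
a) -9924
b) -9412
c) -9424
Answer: c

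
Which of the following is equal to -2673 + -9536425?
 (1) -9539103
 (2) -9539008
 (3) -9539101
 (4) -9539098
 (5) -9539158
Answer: 4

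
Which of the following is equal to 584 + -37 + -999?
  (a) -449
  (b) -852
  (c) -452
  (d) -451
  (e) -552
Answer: c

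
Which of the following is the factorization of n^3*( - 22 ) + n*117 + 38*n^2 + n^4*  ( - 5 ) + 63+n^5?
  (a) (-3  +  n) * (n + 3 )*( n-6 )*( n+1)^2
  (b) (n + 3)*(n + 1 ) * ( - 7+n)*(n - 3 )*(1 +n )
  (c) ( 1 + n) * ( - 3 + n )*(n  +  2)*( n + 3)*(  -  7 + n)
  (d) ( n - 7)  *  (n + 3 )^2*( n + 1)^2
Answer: b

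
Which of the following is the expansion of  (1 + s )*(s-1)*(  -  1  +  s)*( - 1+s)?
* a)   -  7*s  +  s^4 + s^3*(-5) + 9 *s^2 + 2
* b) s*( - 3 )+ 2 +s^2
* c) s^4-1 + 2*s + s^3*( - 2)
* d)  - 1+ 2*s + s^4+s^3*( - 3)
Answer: c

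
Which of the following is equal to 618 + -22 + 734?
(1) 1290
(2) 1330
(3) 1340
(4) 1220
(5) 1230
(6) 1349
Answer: 2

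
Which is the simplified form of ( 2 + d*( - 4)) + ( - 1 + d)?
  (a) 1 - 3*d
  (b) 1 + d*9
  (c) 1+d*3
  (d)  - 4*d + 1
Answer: a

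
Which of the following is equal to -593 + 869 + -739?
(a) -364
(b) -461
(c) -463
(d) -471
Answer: c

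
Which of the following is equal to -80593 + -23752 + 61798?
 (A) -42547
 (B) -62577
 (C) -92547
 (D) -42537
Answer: A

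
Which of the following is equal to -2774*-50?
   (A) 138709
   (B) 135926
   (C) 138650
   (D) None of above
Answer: D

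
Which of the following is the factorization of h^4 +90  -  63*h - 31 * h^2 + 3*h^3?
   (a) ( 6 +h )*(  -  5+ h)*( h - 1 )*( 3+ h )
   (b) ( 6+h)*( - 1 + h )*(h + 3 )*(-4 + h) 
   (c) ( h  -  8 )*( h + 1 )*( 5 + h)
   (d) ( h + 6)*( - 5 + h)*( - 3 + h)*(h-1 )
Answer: a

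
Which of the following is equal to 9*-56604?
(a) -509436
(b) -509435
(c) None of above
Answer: a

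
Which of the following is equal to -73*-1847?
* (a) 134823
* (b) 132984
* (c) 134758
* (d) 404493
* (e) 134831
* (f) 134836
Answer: e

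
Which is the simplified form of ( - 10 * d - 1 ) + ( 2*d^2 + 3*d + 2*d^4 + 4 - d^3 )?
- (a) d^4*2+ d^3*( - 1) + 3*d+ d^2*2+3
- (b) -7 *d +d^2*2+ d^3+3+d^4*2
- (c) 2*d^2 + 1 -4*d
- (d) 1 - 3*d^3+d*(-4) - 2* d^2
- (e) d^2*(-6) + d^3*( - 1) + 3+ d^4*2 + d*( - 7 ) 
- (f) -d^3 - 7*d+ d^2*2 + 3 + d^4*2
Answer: f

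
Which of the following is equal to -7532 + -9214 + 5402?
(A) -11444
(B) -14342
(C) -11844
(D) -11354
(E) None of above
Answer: E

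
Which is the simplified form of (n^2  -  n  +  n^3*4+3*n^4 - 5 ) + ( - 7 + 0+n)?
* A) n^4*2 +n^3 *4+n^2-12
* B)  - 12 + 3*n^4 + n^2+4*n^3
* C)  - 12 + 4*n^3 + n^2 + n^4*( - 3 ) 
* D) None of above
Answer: B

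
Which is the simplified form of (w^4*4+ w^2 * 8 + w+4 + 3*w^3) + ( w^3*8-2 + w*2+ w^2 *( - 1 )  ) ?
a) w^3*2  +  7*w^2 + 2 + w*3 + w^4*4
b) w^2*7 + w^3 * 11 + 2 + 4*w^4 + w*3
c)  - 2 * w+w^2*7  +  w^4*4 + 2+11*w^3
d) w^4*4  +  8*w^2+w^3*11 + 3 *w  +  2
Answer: b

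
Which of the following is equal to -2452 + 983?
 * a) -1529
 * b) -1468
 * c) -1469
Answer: c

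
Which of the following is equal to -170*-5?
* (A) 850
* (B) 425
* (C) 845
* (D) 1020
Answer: A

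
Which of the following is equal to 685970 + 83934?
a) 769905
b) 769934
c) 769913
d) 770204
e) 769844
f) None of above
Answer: f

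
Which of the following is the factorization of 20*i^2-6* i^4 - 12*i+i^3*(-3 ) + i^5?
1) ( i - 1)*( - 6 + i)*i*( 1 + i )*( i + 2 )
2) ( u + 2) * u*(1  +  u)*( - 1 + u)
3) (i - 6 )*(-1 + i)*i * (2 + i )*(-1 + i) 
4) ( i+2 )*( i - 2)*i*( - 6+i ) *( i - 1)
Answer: 3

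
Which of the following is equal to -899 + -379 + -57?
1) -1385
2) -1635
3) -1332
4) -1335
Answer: 4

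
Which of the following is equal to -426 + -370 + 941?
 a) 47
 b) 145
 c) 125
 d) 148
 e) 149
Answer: b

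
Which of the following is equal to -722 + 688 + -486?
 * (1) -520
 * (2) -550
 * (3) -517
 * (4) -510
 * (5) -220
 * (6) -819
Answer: 1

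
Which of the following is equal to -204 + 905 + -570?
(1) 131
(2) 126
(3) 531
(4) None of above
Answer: 1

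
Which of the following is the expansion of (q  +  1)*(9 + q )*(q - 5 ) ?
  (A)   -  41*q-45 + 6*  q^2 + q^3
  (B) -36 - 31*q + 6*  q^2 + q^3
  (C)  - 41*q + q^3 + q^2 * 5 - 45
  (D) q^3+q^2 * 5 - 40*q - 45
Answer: C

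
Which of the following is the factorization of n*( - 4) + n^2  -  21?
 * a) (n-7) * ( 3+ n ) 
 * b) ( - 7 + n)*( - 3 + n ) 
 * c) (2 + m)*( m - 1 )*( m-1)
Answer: a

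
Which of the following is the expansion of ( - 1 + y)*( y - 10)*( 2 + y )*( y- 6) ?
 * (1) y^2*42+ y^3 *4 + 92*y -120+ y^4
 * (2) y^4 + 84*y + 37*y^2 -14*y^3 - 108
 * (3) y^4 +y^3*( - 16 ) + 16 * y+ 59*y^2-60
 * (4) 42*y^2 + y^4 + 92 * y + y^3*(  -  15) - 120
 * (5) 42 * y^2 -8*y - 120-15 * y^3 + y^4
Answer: 4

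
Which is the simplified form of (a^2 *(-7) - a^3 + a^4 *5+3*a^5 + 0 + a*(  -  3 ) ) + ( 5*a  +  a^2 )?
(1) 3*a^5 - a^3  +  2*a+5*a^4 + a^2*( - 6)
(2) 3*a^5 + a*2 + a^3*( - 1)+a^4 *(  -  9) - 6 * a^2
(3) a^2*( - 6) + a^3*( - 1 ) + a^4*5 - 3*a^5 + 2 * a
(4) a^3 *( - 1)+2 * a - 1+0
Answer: 1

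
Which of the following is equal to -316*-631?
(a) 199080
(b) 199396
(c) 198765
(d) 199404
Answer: b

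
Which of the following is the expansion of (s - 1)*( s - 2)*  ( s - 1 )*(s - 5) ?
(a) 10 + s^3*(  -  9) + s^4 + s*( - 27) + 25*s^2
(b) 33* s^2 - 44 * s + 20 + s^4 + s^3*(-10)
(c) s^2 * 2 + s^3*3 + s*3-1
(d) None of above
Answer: a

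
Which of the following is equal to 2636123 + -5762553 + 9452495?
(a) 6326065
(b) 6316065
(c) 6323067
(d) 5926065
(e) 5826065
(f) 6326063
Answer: a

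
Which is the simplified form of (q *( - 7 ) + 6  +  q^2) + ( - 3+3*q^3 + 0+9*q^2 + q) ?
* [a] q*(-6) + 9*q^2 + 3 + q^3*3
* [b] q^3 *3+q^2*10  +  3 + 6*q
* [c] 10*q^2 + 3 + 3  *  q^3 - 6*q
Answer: c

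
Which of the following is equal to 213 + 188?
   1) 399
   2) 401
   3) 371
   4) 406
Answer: 2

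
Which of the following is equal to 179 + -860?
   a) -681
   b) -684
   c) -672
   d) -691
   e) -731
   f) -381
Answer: a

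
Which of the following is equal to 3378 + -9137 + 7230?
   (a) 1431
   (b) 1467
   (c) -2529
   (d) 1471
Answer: d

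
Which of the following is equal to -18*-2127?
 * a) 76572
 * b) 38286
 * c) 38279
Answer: b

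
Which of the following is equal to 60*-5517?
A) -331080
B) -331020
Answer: B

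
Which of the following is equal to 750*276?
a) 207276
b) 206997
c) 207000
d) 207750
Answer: c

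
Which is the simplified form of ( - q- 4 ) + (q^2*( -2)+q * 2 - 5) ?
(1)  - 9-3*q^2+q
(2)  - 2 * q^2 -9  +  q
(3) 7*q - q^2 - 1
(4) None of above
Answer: 2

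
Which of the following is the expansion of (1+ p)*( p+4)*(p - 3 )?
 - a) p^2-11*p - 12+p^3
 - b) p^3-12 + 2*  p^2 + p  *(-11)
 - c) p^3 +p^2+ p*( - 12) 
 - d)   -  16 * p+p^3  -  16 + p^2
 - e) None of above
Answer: b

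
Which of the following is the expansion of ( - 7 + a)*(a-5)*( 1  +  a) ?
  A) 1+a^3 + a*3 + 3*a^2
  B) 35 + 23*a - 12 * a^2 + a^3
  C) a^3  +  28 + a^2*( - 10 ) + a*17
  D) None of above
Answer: D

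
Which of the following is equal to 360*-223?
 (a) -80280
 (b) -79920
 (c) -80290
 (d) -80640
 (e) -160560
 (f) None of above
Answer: a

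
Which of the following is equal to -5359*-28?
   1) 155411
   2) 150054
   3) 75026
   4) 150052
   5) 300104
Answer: 4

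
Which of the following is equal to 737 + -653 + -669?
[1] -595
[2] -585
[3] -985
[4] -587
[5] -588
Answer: 2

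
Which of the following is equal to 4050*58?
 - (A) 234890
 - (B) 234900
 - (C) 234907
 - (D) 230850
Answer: B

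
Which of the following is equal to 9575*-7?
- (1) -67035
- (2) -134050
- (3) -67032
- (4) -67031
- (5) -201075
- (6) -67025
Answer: 6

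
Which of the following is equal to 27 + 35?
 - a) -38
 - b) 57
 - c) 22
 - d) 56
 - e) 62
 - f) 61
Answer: e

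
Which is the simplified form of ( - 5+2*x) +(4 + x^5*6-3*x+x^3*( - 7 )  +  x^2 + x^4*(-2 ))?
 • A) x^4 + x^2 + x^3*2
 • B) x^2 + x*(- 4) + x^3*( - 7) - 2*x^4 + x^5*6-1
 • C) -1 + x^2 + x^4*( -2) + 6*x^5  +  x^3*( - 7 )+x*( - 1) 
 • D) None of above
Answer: C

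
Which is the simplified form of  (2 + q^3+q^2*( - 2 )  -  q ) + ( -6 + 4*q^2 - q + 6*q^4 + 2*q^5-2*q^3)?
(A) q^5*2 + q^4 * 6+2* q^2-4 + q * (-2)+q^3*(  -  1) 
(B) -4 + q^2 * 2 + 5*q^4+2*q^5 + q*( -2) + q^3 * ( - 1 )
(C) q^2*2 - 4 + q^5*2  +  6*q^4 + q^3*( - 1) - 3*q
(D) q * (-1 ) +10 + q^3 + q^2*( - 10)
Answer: A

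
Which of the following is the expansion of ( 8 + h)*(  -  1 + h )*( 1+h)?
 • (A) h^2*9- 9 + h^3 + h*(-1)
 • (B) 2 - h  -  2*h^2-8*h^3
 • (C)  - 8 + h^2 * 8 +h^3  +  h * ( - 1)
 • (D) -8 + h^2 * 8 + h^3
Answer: C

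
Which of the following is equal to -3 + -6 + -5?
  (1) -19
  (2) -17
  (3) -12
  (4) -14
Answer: 4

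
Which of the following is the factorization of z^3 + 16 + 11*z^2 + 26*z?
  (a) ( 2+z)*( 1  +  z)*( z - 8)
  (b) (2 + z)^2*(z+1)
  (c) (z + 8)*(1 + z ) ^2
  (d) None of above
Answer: d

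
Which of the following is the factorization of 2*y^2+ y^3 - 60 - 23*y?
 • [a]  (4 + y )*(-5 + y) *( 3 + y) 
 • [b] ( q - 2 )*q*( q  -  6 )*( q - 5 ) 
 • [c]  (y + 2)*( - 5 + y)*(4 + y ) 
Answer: a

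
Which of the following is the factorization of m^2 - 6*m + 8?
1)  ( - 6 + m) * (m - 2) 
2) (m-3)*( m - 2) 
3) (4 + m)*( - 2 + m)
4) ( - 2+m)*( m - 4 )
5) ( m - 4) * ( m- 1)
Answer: 4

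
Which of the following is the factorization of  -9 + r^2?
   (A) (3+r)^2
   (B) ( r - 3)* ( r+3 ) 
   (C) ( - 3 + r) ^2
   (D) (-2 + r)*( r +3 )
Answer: B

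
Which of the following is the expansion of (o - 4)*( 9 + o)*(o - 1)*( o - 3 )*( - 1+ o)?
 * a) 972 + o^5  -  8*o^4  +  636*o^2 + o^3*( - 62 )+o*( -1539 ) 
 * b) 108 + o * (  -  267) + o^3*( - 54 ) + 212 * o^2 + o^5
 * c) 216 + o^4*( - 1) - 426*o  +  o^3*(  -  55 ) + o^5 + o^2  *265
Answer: b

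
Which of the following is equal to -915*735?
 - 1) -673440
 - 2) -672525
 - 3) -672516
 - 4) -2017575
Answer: 2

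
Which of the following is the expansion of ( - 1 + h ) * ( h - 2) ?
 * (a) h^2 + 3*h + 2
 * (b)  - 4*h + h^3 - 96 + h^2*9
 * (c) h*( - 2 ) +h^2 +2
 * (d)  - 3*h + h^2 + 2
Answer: d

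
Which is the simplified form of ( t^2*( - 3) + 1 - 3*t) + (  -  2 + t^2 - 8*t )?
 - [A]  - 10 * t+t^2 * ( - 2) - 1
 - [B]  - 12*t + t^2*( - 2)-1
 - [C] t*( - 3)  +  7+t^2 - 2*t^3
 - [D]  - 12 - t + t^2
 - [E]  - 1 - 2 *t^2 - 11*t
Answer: E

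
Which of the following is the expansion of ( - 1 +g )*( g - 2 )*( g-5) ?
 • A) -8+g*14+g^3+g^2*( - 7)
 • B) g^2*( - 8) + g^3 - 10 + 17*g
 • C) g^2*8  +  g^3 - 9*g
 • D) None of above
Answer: B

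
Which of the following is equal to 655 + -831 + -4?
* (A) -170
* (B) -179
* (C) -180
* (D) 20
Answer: C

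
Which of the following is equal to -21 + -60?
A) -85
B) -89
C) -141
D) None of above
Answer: D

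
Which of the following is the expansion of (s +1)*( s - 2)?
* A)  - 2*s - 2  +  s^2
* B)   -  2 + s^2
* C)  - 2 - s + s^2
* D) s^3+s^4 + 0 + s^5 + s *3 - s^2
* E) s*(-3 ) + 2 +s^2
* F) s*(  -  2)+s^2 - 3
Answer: C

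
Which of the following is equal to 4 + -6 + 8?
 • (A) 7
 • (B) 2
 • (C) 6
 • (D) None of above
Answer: C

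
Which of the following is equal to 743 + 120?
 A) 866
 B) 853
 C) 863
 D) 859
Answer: C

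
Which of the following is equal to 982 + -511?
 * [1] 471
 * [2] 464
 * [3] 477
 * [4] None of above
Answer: 1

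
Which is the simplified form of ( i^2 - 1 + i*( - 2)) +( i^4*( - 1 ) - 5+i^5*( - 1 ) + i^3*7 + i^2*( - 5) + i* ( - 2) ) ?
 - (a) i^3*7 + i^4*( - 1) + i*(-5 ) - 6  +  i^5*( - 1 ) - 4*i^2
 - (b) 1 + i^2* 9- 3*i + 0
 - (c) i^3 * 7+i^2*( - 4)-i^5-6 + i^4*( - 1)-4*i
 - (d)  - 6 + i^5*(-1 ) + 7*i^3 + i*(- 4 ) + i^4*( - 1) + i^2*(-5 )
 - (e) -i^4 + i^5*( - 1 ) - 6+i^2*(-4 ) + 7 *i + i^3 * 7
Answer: c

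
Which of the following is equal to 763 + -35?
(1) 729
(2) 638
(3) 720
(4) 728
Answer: 4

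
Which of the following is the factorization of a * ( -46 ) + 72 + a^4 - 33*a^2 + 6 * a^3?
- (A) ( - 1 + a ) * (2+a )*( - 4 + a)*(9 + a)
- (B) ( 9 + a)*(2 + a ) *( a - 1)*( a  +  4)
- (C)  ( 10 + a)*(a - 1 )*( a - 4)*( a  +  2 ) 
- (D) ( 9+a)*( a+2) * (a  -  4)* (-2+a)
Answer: A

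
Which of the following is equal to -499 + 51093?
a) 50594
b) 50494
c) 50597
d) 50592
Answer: a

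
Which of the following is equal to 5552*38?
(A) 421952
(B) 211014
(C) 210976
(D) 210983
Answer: C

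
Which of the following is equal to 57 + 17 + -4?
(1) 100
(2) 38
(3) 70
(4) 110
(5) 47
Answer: 3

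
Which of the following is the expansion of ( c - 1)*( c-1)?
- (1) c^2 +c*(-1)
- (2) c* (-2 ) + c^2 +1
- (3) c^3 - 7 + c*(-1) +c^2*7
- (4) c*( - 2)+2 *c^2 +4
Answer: 2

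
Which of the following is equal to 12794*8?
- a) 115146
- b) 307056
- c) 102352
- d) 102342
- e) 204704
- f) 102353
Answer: c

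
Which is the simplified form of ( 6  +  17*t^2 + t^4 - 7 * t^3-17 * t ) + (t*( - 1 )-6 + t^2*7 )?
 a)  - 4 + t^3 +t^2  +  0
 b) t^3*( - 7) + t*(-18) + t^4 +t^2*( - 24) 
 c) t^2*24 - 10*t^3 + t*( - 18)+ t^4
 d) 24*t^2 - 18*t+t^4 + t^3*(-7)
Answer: d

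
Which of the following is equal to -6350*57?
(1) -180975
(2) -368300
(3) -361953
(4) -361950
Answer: 4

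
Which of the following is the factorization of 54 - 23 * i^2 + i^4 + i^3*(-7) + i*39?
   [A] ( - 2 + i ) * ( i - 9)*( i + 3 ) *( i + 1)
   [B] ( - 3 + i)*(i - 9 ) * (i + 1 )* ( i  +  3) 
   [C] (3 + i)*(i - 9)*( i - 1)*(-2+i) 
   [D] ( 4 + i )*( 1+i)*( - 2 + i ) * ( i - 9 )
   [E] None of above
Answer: A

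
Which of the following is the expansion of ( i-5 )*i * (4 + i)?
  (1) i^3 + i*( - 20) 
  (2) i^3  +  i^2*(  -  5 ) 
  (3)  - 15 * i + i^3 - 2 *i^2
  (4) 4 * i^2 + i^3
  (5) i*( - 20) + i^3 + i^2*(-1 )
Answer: 5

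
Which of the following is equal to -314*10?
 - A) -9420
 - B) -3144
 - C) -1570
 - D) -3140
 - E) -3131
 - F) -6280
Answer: D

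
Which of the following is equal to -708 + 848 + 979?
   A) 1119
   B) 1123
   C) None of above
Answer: A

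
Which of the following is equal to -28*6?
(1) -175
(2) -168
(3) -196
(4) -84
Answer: 2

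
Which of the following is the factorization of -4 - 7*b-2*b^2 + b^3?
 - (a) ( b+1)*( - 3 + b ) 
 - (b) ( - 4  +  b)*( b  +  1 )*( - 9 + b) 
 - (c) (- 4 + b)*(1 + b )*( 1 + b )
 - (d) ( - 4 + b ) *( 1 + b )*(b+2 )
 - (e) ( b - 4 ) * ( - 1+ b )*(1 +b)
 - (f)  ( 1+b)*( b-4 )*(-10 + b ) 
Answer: c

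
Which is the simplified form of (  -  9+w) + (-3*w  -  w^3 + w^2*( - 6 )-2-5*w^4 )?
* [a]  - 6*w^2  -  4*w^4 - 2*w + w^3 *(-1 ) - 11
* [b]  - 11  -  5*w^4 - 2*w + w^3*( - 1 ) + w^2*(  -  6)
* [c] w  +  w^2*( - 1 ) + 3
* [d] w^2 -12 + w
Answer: b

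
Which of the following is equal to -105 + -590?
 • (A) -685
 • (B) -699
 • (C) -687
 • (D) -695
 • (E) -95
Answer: D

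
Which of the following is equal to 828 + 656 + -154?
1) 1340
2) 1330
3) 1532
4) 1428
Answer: 2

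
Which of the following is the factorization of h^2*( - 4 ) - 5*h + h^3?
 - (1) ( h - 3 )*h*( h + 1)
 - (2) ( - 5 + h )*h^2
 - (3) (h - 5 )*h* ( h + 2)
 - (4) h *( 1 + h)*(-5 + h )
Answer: 4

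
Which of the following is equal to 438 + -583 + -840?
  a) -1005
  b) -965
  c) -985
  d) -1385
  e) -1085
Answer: c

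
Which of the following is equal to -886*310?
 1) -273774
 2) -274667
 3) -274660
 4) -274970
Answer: 3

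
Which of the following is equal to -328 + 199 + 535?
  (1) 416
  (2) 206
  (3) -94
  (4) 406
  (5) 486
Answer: 4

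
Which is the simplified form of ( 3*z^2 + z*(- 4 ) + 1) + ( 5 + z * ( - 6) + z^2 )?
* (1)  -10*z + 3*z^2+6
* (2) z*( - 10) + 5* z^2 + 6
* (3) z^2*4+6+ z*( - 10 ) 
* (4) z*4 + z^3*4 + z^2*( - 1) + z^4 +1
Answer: 3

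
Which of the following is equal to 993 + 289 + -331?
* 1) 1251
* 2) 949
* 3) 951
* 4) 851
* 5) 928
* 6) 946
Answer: 3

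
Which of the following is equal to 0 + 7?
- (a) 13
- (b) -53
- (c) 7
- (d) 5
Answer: c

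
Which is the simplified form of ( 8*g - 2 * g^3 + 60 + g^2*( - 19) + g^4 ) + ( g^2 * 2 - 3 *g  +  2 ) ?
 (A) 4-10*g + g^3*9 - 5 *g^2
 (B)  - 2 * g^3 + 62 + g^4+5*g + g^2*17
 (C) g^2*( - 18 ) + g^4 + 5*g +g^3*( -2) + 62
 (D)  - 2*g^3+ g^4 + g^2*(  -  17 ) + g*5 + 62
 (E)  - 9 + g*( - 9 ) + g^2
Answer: D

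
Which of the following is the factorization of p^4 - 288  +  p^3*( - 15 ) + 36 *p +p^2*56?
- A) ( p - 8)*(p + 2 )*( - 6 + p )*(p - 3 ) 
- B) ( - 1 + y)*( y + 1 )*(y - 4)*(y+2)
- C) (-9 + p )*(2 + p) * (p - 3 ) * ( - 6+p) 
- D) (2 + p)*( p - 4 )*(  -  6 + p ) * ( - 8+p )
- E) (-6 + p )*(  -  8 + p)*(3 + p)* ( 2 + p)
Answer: A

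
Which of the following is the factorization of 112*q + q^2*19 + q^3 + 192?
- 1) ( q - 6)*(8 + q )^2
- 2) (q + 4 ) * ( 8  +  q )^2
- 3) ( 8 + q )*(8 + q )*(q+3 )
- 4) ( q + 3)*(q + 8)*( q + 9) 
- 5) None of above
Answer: 3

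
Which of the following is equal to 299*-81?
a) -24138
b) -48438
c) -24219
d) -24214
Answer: c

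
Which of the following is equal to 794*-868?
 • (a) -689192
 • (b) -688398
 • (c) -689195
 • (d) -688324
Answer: a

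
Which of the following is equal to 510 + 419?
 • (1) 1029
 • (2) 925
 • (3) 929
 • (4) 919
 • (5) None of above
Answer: 3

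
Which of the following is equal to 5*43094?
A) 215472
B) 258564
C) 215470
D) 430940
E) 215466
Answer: C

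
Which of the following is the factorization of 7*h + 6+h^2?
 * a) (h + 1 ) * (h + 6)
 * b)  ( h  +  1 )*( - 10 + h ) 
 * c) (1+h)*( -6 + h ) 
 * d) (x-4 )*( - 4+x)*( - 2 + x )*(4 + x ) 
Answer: a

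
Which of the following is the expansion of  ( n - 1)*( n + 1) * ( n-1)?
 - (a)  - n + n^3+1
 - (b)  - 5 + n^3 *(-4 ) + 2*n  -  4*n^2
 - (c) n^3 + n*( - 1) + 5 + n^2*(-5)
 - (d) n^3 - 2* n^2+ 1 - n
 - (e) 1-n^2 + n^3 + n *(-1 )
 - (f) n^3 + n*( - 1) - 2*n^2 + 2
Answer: e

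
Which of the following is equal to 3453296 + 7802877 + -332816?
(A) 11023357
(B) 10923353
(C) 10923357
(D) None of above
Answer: C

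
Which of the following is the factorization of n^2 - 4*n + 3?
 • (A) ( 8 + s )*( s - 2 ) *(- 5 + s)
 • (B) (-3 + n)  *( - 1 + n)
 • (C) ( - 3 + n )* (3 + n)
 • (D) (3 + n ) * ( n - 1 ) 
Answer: B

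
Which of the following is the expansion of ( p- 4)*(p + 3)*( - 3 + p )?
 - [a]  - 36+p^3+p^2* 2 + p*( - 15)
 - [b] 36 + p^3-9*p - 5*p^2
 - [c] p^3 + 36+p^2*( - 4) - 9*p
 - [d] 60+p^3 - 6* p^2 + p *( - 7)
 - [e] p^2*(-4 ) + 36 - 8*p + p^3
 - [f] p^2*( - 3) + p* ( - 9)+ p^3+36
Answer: c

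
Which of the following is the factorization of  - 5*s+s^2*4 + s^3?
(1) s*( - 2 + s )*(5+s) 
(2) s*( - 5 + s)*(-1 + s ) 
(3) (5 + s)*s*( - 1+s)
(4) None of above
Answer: 3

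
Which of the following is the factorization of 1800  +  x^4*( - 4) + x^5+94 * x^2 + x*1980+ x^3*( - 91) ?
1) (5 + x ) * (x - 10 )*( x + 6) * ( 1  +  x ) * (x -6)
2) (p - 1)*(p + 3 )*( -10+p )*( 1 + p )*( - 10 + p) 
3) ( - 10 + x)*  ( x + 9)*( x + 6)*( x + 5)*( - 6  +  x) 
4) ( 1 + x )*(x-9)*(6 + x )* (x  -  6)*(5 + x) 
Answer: 1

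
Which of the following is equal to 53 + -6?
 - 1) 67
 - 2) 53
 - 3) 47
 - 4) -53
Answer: 3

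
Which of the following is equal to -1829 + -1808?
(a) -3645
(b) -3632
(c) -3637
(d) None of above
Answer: c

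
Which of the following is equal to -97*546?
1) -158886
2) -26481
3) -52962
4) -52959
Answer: 3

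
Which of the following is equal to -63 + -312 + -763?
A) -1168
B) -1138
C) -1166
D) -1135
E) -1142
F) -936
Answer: B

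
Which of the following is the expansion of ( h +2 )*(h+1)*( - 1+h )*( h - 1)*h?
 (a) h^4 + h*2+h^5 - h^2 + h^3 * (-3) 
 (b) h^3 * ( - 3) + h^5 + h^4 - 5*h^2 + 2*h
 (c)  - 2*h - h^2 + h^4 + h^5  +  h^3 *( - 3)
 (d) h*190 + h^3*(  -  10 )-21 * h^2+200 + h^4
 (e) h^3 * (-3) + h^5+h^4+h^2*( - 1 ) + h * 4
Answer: a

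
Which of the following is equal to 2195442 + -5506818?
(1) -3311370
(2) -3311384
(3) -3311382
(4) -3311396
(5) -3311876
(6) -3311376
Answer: 6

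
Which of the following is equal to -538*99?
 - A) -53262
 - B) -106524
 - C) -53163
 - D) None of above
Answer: A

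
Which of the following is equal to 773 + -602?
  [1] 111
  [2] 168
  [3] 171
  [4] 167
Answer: 3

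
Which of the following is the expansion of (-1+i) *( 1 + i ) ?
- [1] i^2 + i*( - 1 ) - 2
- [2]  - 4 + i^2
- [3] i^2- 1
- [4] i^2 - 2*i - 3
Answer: 3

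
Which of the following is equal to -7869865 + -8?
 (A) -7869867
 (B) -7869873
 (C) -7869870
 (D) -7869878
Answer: B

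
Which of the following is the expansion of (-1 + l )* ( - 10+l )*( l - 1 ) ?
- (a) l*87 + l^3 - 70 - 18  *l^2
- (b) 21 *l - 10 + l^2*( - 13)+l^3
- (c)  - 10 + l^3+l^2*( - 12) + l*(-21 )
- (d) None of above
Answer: d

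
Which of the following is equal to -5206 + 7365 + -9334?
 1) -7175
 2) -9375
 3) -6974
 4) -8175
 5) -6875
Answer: 1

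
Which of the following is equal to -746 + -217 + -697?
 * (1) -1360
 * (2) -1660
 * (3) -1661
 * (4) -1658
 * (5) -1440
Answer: 2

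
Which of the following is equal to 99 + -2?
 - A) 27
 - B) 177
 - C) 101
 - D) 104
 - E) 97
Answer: E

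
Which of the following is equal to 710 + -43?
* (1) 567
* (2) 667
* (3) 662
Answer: 2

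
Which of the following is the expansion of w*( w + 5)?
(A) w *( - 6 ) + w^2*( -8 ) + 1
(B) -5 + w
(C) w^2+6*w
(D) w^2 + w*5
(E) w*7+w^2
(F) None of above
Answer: D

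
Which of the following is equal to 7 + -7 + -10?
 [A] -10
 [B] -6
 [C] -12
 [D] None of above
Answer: A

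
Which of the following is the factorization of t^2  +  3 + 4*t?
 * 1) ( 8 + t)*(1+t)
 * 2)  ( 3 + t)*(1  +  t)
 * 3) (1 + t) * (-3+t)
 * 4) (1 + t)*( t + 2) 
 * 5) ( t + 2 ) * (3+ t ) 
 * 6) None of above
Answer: 2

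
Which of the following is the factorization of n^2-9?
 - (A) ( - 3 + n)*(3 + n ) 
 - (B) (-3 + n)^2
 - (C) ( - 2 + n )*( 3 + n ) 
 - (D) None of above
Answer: A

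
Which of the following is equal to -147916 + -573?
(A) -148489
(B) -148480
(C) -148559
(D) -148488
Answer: A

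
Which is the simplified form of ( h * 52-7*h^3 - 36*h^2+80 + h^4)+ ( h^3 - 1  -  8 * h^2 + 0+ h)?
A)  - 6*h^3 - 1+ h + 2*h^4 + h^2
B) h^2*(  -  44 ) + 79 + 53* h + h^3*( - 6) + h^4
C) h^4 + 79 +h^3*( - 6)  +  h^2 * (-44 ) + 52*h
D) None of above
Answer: B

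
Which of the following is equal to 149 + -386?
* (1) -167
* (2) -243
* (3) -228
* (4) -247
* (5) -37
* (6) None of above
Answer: 6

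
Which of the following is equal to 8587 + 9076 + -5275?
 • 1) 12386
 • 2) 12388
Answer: 2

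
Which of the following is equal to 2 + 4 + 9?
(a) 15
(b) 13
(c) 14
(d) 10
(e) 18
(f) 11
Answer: a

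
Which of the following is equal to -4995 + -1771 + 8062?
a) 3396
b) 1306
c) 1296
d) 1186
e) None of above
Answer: c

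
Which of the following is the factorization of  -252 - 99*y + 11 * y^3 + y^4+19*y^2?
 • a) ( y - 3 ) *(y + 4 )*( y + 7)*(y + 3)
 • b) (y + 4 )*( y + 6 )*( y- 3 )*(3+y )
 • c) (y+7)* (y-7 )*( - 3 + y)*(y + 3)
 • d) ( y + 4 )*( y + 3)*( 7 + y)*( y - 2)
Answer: a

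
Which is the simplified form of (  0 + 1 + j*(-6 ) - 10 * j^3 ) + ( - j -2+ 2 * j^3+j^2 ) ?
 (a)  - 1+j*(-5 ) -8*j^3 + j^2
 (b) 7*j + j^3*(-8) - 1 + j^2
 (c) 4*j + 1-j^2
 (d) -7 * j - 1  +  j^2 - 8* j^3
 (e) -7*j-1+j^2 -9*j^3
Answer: d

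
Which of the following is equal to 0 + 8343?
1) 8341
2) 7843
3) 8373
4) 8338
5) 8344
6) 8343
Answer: 6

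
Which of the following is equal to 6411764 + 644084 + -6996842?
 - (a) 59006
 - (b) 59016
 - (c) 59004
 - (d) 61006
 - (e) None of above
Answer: a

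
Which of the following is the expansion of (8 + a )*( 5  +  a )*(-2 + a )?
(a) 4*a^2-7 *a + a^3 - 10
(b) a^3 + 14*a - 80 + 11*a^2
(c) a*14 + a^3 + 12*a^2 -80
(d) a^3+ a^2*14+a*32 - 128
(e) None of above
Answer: b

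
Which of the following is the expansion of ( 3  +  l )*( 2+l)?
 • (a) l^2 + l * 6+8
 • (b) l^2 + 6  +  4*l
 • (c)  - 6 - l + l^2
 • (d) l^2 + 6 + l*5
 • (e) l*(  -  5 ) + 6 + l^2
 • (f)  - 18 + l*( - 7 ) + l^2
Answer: d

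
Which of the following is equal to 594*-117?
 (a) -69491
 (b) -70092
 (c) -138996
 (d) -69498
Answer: d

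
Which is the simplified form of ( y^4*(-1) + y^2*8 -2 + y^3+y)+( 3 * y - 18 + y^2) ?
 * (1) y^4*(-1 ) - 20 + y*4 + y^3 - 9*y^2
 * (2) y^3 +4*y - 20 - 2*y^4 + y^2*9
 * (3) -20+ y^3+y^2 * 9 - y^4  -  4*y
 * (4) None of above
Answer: 4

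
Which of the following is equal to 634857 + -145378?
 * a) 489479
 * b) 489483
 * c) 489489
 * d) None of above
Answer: a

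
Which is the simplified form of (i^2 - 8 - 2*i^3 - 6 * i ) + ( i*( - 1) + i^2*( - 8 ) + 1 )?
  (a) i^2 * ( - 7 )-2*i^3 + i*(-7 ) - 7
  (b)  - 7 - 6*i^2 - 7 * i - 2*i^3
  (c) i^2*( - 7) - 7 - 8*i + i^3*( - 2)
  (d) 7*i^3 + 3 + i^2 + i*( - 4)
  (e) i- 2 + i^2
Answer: a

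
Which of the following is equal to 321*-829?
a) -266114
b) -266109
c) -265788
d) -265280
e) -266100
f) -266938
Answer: b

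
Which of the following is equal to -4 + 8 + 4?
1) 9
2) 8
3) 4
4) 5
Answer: 2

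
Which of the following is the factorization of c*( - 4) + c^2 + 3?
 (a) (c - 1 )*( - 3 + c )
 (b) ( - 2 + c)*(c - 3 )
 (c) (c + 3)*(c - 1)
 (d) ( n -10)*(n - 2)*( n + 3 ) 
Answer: a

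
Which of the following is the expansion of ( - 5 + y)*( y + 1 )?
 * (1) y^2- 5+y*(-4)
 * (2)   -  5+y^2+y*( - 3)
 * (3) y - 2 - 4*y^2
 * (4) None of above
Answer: 1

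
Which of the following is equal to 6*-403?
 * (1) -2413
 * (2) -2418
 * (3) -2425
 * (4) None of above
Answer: 2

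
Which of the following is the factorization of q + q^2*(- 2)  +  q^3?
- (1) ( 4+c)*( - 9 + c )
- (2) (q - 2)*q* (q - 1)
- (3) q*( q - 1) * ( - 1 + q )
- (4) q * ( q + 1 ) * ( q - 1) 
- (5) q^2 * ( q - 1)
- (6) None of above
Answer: 3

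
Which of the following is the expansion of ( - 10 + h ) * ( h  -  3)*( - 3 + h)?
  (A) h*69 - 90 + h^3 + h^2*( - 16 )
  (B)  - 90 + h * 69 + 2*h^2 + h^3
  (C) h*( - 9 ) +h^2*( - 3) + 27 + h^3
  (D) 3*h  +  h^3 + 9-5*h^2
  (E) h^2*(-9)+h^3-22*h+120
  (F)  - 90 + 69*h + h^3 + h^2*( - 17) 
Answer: A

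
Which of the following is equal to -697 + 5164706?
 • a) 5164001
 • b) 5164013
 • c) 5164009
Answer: c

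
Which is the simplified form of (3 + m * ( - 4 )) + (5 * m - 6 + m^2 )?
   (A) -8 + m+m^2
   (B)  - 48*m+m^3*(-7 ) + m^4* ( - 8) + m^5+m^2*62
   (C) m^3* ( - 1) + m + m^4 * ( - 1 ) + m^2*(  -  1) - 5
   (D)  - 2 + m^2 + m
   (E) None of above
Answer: E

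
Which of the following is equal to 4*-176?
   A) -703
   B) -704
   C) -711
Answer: B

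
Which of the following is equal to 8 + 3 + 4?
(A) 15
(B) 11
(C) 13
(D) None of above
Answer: A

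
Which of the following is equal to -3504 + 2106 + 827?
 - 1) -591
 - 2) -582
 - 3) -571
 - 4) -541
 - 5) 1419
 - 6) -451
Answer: 3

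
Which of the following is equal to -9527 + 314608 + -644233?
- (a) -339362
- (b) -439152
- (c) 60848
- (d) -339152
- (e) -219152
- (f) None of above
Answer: d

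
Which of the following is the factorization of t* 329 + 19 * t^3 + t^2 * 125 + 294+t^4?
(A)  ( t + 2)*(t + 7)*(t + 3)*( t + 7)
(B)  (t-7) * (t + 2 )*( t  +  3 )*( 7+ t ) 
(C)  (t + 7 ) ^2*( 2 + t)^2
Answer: A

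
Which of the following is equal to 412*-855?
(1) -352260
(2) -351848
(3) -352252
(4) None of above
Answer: 1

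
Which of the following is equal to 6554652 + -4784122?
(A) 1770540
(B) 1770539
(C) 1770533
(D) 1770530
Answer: D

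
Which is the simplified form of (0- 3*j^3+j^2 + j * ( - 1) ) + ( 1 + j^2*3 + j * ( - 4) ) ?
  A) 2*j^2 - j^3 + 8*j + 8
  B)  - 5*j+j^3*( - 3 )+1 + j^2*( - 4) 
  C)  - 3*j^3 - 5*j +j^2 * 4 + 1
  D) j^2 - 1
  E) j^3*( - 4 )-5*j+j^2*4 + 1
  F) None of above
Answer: C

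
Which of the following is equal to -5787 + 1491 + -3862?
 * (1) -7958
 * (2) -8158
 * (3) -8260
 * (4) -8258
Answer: 2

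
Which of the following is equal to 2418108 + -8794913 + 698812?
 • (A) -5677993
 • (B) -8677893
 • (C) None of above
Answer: A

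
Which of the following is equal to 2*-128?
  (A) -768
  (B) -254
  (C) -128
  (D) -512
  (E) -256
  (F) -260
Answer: E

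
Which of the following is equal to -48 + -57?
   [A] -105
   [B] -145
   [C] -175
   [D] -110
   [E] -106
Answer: A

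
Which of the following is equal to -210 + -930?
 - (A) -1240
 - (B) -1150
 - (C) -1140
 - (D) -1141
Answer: C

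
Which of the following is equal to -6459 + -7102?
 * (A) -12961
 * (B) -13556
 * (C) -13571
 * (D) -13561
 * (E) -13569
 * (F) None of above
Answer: D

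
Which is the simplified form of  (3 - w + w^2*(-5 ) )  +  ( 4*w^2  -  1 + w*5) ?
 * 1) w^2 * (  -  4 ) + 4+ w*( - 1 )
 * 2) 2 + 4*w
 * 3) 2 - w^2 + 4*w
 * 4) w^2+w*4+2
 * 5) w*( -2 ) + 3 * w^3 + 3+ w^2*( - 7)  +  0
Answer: 3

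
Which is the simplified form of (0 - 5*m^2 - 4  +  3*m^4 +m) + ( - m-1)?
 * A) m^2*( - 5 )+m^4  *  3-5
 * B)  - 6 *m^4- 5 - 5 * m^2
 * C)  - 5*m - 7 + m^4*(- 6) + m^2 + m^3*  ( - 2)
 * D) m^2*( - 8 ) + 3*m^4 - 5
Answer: A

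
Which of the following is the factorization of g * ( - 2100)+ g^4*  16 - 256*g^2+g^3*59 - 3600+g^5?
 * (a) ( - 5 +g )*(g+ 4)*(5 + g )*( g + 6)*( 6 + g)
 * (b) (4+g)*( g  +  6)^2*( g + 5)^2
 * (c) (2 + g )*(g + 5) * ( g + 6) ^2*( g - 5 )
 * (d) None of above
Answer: a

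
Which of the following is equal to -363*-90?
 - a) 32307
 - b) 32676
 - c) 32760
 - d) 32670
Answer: d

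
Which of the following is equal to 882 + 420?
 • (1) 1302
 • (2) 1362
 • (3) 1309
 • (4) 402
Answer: 1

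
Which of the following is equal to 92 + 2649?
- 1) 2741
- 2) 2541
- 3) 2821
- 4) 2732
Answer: 1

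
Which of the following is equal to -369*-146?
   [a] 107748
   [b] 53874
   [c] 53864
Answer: b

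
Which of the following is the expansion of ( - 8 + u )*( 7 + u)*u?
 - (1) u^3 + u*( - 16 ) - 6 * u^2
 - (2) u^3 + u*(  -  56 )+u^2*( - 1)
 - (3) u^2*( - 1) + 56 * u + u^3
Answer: 2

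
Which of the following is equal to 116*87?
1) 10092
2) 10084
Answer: 1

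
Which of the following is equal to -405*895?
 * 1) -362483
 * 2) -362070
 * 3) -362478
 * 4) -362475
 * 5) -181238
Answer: 4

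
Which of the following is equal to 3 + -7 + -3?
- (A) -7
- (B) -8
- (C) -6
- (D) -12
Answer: A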